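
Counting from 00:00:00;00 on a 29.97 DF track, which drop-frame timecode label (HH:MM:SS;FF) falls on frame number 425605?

03:56:41;01

Each 10-minute DF block holds 10 × 60 × 30 − 9 × 2 = 17982 frames. 425605 ÷ 17982 → 23 full blocks, remainder 12019.
Within the partial block the first minute is 1800 frames and each further minute 1798, so 6 further minute boundaries passed. Total skipped labels = 18 × 23 + 2 × 6 = 426.
Non-drop label index = 425605 + 426 = 426031; at 30 labels/s that is 03:56:41:01, i.e. DF 03:56:41;01.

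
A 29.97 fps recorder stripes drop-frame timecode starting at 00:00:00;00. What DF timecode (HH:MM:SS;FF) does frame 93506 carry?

Each 10-minute DF block holds 10 × 60 × 30 − 9 × 2 = 17982 frames. 93506 ÷ 17982 → 5 full blocks, remainder 3596.
Within the partial block the first minute is 1800 frames and each further minute 1798, so 1 further minute boundary passed. Total skipped labels = 18 × 5 + 2 × 1 = 92.
Non-drop label index = 93506 + 92 = 93598; at 30 labels/s that is 00:51:59:28, i.e. DF 00:51:59;28.

00:51:59;28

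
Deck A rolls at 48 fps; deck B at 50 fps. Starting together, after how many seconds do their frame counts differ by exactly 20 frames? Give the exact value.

10 seconds

The gap grows by |50 − 48| = 2 frames per second.
Time for a 20-frame gap: 20 ÷ (2) = 10 s.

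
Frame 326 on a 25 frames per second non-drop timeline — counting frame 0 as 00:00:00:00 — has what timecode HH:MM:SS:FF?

00:00:13:01

326 ÷ 25 = 13 full seconds, remainder 1 frame.
13 s = 0 h 0 min 13 s.
Timecode: 00:00:13:01.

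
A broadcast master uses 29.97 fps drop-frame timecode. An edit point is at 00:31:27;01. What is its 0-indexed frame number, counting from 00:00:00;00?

56555

Complete 10-minute blocks: 3, each 17982 frames → 53946.
Remaining 1 whole minute in the current block: 1800 + 0 × 1798 = 1800 frames.
Within the current minute: 27 × 30 + 1 − 2 = 809 (labels ;00/;01 skipped at this minute). Total = 53946 + 1800 + 809 = 56555.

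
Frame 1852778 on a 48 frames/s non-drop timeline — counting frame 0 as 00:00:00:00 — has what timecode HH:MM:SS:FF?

1852778 ÷ 48 = 38599 full seconds, remainder 26 frames.
38599 s = 10 h 43 min 19 s.
Timecode: 10:43:19:26.

10:43:19:26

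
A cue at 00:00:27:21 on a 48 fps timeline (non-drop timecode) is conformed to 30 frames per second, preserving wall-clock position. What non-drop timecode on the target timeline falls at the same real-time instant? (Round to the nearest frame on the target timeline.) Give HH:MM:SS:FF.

00:00:27:13

Source frame index: (0×3600 + 0×60 + 27) × 48 + 21 = 1317.
Real time: 1317 / (48) = 439/16 s.
Target frame: (439/16) × (30) = 6585/8 ≈ 823.125 → 823.
At 30 labels/s: frame 823 → 00:00:27:13.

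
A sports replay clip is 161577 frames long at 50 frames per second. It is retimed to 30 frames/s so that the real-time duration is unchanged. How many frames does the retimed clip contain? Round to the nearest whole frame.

Frames at target rate = 161577 × (30) / (50) = 484731/5 ≈ 96946.200.
Nearest whole frame: 96946.

96946 frames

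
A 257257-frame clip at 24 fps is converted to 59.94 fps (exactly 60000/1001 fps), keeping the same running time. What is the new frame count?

642500 frames

Target frames = source frames × (target rate / source rate) = 257257 × (60000/1001)/(24) = 257257 × 2500/1001 = 642500.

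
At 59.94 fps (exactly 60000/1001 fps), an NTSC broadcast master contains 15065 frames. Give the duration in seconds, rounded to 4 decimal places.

251.3344 seconds

Running time = 15065 × 1001/60000 = 3016013/12000 s ≈ 251.3344 s.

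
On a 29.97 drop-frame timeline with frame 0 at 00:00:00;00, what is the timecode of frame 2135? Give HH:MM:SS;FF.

Each 10-minute DF block holds 10 × 60 × 30 − 9 × 2 = 17982 frames. 2135 ÷ 17982 → 0 full blocks, remainder 2135.
Within the partial block the first minute is 1800 frames and each further minute 1798, so 1 further minute boundary passed. Total skipped labels = 18 × 0 + 2 × 1 = 2.
Non-drop label index = 2135 + 2 = 2137; at 30 labels/s that is 00:01:11:07, i.e. DF 00:01:11;07.

00:01:11;07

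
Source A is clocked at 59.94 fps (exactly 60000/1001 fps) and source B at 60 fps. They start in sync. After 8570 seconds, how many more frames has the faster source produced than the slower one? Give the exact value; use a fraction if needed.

A emits 60000/1001 × 8570 = 514200000/1001 frames; B emits 60 × 8570 = 514200.
Difference = 514200/1001 frames (≈ 513.6863); B is ahead of A.

514200/1001 frames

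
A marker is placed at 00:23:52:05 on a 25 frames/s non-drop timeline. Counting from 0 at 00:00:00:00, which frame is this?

Total seconds to the label: (0 × 3600 + 23 × 60 + 52) = 1432.
Frame index = 1432 × 25 + 5 = 35805.

35805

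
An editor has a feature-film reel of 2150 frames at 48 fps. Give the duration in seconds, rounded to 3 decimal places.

Running time = 2150 × 1/48 = 1075/24 s ≈ 44.792 s.

44.792 seconds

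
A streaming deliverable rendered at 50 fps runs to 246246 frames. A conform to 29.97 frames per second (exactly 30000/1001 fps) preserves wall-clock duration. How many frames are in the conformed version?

147600 frames

Target frames = source frames × (target rate / source rate) = 246246 × (30000/1001)/(50) = 246246 × 600/1001 = 147600.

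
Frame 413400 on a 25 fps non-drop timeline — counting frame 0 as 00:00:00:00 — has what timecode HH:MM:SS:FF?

04:35:36:00

413400 ÷ 25 = 16536 full seconds, remainder 0 frames.
16536 s = 4 h 35 min 36 s.
Timecode: 04:35:36:00.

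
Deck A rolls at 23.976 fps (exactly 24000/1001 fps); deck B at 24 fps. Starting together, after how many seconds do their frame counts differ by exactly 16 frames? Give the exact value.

2002/3 seconds

The gap grows by |24 − 24000/1001| = 24/1001 frames per second.
Time for a 16-frame gap: 16 ÷ (24/1001) = 2002/3 s.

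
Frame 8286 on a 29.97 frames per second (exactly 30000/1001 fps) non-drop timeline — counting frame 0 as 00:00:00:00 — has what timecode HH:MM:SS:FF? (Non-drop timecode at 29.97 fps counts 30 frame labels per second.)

00:04:36:06

8286 ÷ 30 = 276 full seconds, remainder 6 frames.
276 s = 0 h 4 min 36 s.
Timecode: 00:04:36:06.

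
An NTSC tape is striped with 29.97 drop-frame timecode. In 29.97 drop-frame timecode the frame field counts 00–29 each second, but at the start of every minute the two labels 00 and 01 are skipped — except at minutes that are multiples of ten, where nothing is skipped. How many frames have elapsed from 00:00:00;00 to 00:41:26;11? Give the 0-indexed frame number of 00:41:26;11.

74517

Complete 10-minute blocks: 4, each 17982 frames → 71928.
Remaining 1 whole minute in the current block: 1800 + 0 × 1798 = 1800 frames.
Within the current minute: 26 × 30 + 11 − 2 = 789 (labels ;00/;01 skipped at this minute). Total = 71928 + 1800 + 789 = 74517.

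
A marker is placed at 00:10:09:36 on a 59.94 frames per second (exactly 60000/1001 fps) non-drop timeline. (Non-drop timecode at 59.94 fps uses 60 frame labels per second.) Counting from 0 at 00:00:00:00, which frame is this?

frame 36576

Total seconds to the label: (0 × 3600 + 10 × 60 + 9) = 609.
Frame index = 609 × 60 + 36 = 36576.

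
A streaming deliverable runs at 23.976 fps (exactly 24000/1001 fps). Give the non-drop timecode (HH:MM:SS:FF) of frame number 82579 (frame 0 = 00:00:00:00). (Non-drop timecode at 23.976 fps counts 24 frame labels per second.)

82579 ÷ 24 = 3440 full seconds, remainder 19 frames.
3440 s = 0 h 57 min 20 s.
Timecode: 00:57:20:19.

00:57:20:19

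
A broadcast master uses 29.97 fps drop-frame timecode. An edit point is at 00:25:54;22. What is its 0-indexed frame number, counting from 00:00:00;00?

46596

As if non-drop at 30 labels/s: (0 × 3600 + 25 × 60 + 54) × 30 + 22 = 46642.
Minute boundaries passed: 25; those not divisible by 10: 25 − 2 = 23; dropped labels = 2 × 23 = 46.
Actual frame index = 46642 − 46 = 46596.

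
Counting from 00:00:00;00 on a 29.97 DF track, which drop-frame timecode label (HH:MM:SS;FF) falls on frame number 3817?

Each 10-minute DF block holds 10 × 60 × 30 − 9 × 2 = 17982 frames. 3817 ÷ 17982 → 0 full blocks, remainder 3817.
Within the partial block the first minute is 1800 frames and each further minute 1798, so 2 further minute boundaries passed. Total skipped labels = 18 × 0 + 2 × 2 = 4.
Non-drop label index = 3817 + 4 = 3821; at 30 labels/s that is 00:02:07:11, i.e. DF 00:02:07;11.

00:02:07;11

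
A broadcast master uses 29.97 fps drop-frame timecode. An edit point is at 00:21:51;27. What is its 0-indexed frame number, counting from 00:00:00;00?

39319

As if non-drop at 30 labels/s: (0 × 3600 + 21 × 60 + 51) × 30 + 27 = 39357.
Minute boundaries passed: 21; those not divisible by 10: 21 − 2 = 19; dropped labels = 2 × 19 = 38.
Actual frame index = 39357 − 38 = 39319.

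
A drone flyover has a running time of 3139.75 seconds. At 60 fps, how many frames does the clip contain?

Frames = 3139.75 × 60 = 188385.

188385 frames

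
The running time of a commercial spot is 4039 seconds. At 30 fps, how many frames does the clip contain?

121170 frames

Frames = 4039 × 30 = 121170.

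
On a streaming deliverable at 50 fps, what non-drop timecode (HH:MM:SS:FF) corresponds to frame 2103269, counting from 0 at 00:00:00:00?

2103269 ÷ 50 = 42065 full seconds, remainder 19 frames.
42065 s = 11 h 41 min 5 s.
Timecode: 11:41:05:19.

11:41:05:19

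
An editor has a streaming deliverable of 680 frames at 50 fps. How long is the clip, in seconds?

13.6 seconds

Running time = 680 / (50) = 13.6 s.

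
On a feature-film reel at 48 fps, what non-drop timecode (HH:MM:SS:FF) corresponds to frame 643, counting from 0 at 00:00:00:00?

643 ÷ 48 = 13 full seconds, remainder 19 frames.
13 s = 0 h 0 min 13 s.
Timecode: 00:00:13:19.

00:00:13:19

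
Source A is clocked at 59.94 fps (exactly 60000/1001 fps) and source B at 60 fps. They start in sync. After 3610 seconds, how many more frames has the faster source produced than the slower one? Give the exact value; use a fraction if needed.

216600/1001 frames

A emits 60000/1001 × 3610 = 216600000/1001 frames; B emits 60 × 3610 = 216600.
Difference = 216600/1001 frames (≈ 216.3836); B is ahead of A.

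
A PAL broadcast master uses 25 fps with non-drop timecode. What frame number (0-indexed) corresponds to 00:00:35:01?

Total seconds to the label: (0 × 3600 + 0 × 60 + 35) = 35.
Frame index = 35 × 25 + 1 = 876.

876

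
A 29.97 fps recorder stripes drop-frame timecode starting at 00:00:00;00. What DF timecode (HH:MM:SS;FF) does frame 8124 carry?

00:04:31;02

Ten DF minutes hold 17982 frames, so frame 8124 lies in block 0 (frames 0–17981) with 8124 frames into that block.
The block's first minute is 1800 frames and the rest 1798 each; 8124 frames reaches minute 4, so 0 × 18 + 4 × 2 = 8 labels have been skipped so far.
Adding those back, label number 8124 + 8 = 8132 at 30 labels/s is 271 s + 2 f = 0 h 4 min 31 s frame 2, i.e. 00:04:31;02.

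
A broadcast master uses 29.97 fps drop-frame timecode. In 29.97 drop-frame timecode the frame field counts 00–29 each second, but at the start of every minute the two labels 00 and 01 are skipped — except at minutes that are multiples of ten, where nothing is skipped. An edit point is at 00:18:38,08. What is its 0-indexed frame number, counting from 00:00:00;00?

Complete 10-minute blocks: 1, each 17982 frames → 17982.
Remaining 8 whole minutes in the current block: 1800 + 7 × 1798 = 14386 frames.
Within the current minute: 38 × 30 + 8 − 2 = 1146 (labels ;00/;01 skipped at this minute). Total = 17982 + 14386 + 1146 = 33514.

33514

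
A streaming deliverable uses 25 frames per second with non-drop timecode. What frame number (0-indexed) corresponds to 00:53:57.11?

frame 80936

Total seconds to the label: (0 × 3600 + 53 × 60 + 57) = 3237.
Frame index = 3237 × 25 + 11 = 80936.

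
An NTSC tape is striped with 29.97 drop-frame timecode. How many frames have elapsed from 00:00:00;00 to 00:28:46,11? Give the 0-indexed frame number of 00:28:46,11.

Complete 10-minute blocks: 2, each 17982 frames → 35964.
Remaining 8 whole minutes in the current block: 1800 + 7 × 1798 = 14386 frames.
Within the current minute: 46 × 30 + 11 − 2 = 1389 (labels ;00/;01 skipped at this minute). Total = 35964 + 14386 + 1389 = 51739.

51739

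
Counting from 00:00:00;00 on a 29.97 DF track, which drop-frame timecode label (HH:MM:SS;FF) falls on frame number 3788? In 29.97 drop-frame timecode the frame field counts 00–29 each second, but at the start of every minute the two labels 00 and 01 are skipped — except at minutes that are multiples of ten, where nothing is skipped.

00:02:06;12

Ten DF minutes hold 17982 frames, so frame 3788 lies in block 0 (frames 0–17981) with 3788 frames into that block.
The block's first minute is 1800 frames and the rest 1798 each; 3788 frames reaches minute 2, so 0 × 18 + 2 × 2 = 4 labels have been skipped so far.
Adding those back, label number 3788 + 4 = 3792 at 30 labels/s is 126 s + 12 f = 0 h 2 min 6 s frame 12, i.e. 00:02:06;12.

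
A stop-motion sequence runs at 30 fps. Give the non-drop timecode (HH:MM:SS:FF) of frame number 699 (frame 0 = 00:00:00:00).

699 ÷ 30 = 23 full seconds, remainder 9 frames.
23 s = 0 h 0 min 23 s.
Timecode: 00:00:23:09.

00:00:23:09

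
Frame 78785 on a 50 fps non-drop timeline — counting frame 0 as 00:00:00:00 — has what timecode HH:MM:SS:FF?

00:26:15:35

78785 ÷ 50 = 1575 full seconds, remainder 35 frames.
1575 s = 0 h 26 min 15 s.
Timecode: 00:26:15:35.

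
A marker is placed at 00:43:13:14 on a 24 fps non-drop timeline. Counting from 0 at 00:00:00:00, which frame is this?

frame 62246

Total seconds to the label: (0 × 3600 + 43 × 60 + 13) = 2593.
Frame index = 2593 × 24 + 14 = 62246.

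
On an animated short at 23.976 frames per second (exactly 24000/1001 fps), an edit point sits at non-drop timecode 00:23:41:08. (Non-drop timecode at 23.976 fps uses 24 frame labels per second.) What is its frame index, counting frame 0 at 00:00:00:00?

34112

Total seconds to the label: (0 × 3600 + 23 × 60 + 41) = 1421.
Frame index = 1421 × 24 + 8 = 34112.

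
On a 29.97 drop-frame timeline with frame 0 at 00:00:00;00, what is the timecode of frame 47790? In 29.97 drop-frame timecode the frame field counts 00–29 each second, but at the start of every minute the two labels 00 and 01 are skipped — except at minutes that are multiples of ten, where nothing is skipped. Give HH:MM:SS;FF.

00:26:34;18

Each 10-minute DF block holds 10 × 60 × 30 − 9 × 2 = 17982 frames. 47790 ÷ 17982 → 2 full blocks, remainder 11826.
Within the partial block the first minute is 1800 frames and each further minute 1798, so 6 further minute boundaries passed. Total skipped labels = 18 × 2 + 2 × 6 = 48.
Non-drop label index = 47790 + 48 = 47838; at 30 labels/s that is 00:26:34:18, i.e. DF 00:26:34;18.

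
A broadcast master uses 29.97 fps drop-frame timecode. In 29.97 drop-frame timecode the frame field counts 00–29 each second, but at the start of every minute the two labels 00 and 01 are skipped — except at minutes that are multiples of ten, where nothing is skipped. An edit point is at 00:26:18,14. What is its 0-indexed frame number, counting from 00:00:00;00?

As if non-drop at 30 labels/s: (0 × 3600 + 26 × 60 + 18) × 30 + 14 = 47354.
Minute boundaries passed: 26; those not divisible by 10: 26 − 2 = 24; dropped labels = 2 × 24 = 48.
Actual frame index = 47354 − 48 = 47306.

47306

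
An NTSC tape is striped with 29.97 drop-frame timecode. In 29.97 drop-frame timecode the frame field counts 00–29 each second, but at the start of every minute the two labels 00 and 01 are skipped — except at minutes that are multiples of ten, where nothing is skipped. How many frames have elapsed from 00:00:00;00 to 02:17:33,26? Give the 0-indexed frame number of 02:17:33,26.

As if non-drop at 30 labels/s: (2 × 3600 + 17 × 60 + 33) × 30 + 26 = 247616.
Minute boundaries passed: 137; those not divisible by 10: 137 − 13 = 124; dropped labels = 2 × 124 = 248.
Actual frame index = 247616 − 248 = 247368.

247368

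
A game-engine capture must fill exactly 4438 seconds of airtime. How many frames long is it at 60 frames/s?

Frames = 4438 × 60 = 266280.

266280 frames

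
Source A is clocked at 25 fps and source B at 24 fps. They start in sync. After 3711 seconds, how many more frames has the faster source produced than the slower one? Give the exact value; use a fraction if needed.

A emits 25 × 3711 = 92775 frames; B emits 24 × 3711 = 89064.
Difference = 3711 frames; B is behind A.

3711 frames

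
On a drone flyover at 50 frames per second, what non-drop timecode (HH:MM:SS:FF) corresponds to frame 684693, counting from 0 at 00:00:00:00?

684693 ÷ 50 = 13693 full seconds, remainder 43 frames.
13693 s = 3 h 48 min 13 s.
Timecode: 03:48:13:43.

03:48:13:43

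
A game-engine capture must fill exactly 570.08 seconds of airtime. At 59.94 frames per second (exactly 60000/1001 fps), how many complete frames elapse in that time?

34170 frames

Frames = 570.08 × 60000/1001 = 4886400/143 ≈ 34170.6294.
Complete frames: 34170.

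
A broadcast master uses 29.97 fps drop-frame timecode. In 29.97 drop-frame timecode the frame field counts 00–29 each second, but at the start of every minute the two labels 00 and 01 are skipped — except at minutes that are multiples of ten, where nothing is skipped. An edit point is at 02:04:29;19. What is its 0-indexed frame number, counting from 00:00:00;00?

223865

As if non-drop at 30 labels/s: (2 × 3600 + 4 × 60 + 29) × 30 + 19 = 224089.
Minute boundaries passed: 124; those not divisible by 10: 124 − 12 = 112; dropped labels = 2 × 112 = 224.
Actual frame index = 224089 − 224 = 223865.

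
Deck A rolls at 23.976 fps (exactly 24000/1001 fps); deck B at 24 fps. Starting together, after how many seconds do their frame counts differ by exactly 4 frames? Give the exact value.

The gap grows by |24 − 24000/1001| = 24/1001 frames per second.
Time for a 4-frame gap: 4 ÷ (24/1001) = 1001/6 s.

1001/6 seconds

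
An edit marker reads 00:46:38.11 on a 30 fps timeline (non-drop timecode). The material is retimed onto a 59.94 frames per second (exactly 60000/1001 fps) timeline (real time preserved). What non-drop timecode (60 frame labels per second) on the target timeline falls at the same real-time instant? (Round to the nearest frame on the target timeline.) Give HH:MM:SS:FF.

00:46:35:34

Source frame index: (0×3600 + 46×60 + 38) × 30 + 11 = 83951.
Real time: 83951 / (30) = 83951/30 s.
Target frame: (83951/30) × (60000/1001) = 23986000/143 ≈ 167734.266 → 167734.
At 60 labels/s: frame 167734 → 00:46:35:34.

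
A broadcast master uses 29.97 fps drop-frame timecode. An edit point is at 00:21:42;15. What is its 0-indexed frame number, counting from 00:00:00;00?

As if non-drop at 30 labels/s: (0 × 3600 + 21 × 60 + 42) × 30 + 15 = 39075.
Minute boundaries passed: 21; those not divisible by 10: 21 − 2 = 19; dropped labels = 2 × 19 = 38.
Actual frame index = 39075 − 38 = 39037.

39037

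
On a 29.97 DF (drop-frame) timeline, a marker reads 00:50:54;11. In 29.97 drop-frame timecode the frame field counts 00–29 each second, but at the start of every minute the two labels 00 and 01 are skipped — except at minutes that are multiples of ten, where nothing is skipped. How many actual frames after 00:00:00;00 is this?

91541

As if non-drop at 30 labels/s: (0 × 3600 + 50 × 60 + 54) × 30 + 11 = 91631.
Minute boundaries passed: 50; those not divisible by 10: 50 − 5 = 45; dropped labels = 2 × 45 = 90.
Actual frame index = 91631 − 90 = 91541.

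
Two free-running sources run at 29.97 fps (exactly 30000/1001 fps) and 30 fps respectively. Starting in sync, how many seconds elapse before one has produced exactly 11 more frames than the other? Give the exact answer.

The gap grows by |30 − 30000/1001| = 30/1001 frames per second.
Time for a 11-frame gap: 11 ÷ (30/1001) = 11011/30 s.

11011/30 seconds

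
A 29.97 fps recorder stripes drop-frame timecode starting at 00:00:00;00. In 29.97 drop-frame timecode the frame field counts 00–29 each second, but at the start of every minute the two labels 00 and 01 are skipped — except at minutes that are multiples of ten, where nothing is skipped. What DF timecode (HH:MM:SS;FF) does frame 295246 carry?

02:44:11;12

Each 10-minute DF block holds 10 × 60 × 30 − 9 × 2 = 17982 frames. 295246 ÷ 17982 → 16 full blocks, remainder 7534.
Within the partial block the first minute is 1800 frames and each further minute 1798, so 4 further minute boundaries passed. Total skipped labels = 18 × 16 + 2 × 4 = 296.
Non-drop label index = 295246 + 296 = 295542; at 30 labels/s that is 02:44:11:12, i.e. DF 02:44:11;12.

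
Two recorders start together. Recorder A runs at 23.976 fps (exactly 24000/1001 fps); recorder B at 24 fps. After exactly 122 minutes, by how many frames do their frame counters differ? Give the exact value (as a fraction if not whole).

175680/1001 frames

122 min = 7320 s.
A emits 24000/1001 × 7320 = 175680000/1001 frames; B emits 24 × 7320 = 175680.
Difference = 175680/1001 frames (≈ 175.5045); B is ahead of A.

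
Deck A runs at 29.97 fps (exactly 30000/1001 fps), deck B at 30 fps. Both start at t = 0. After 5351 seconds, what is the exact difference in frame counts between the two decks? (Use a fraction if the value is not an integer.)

A emits 30000/1001 × 5351 = 160530000/1001 frames; B emits 30 × 5351 = 160530.
Difference = 160530/1001 frames (≈ 160.3696); B is ahead of A.

160530/1001 frames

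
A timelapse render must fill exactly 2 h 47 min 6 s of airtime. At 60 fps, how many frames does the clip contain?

2 h 47 min 6 s = 10026 s.
Frames = 10026 × 60 = 601560.

601560 frames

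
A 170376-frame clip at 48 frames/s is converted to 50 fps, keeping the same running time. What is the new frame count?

177475 frames

Target frames = source frames × (target rate / source rate) = 170376 × (50)/(48) = 170376 × 25/24 = 177475.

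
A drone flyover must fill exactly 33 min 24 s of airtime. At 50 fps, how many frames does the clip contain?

100200 frames

33 min 24 s = 2004 s.
Frames = 2004 × 50 = 100200.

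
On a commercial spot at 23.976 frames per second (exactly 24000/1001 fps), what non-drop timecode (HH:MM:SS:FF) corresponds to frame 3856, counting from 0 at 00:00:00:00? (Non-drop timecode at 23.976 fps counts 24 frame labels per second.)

3856 ÷ 24 = 160 full seconds, remainder 16 frames.
160 s = 0 h 2 min 40 s.
Timecode: 00:02:40:16.

00:02:40:16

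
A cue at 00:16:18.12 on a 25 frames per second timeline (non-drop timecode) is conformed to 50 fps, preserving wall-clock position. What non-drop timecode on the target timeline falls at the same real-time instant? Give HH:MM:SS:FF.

Source frame index: (0×3600 + 16×60 + 18) × 25 + 12 = 24462.
Real time: 24462 / (25) = 24462/25 s.
Target frame: (24462/25) × (50) = 48924.
At 50 labels/s: frame 48924 → 00:16:18:24.

00:16:18:24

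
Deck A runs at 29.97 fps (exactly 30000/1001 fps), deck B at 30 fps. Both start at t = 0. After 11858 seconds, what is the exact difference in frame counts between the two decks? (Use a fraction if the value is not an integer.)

A emits 30000/1001 × 11858 = 4620000/13 frames; B emits 30 × 11858 = 355740.
Difference = 4620/13 frames (≈ 355.3846); B is ahead of A.

4620/13 frames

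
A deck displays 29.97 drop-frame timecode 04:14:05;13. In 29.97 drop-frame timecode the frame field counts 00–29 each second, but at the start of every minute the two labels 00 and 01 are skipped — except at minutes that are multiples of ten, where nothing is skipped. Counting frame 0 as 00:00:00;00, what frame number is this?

456905

As if non-drop at 30 labels/s: (4 × 3600 + 14 × 60 + 5) × 30 + 13 = 457363.
Minute boundaries passed: 254; those not divisible by 10: 254 − 25 = 229; dropped labels = 2 × 229 = 458.
Actual frame index = 457363 − 458 = 456905.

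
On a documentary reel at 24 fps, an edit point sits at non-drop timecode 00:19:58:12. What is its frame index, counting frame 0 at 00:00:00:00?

frame 28764

Total seconds to the label: (0 × 3600 + 19 × 60 + 58) = 1198.
Frame index = 1198 × 24 + 12 = 28764.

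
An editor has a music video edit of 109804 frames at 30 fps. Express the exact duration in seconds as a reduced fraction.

Running time = 109804 ÷ (30) = 109804 × 1/30 = 54902/15 s.

54902/15 seconds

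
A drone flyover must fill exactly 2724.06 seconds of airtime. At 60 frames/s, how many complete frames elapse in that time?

Frames = 2724.06 × 60 = 817218/5 ≈ 163443.6000.
Complete frames: 163443.

163443 frames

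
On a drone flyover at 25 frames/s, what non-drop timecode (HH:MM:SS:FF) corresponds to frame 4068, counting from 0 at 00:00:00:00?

00:02:42:18

4068 ÷ 25 = 162 full seconds, remainder 18 frames.
162 s = 0 h 2 min 42 s.
Timecode: 00:02:42:18.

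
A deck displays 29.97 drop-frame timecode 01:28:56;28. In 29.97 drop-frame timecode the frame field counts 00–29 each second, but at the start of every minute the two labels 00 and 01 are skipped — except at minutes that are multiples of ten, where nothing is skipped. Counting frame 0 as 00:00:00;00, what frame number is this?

As if non-drop at 30 labels/s: (1 × 3600 + 28 × 60 + 56) × 30 + 28 = 160108.
Minute boundaries passed: 88; those not divisible by 10: 88 − 8 = 80; dropped labels = 2 × 80 = 160.
Actual frame index = 160108 − 160 = 159948.

159948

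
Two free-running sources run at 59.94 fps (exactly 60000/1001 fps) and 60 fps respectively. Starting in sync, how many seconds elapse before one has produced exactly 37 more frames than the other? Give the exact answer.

The gap grows by |60 − 60000/1001| = 60/1001 frames per second.
Time for a 37-frame gap: 37 ÷ (60/1001) = 37037/60 s.

37037/60 seconds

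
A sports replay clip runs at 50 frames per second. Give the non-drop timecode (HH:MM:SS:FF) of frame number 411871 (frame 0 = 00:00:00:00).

02:17:17:21

411871 ÷ 50 = 8237 full seconds, remainder 21 frames.
8237 s = 2 h 17 min 17 s.
Timecode: 02:17:17:21.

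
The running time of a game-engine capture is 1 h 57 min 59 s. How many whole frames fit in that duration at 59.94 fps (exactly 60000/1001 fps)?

1 h 57 min 59 s = 7079 s.
Frames = 7079 × 60000/1001 = 424740000/1001 ≈ 424315.6843.
Complete frames: 424315.

424315 frames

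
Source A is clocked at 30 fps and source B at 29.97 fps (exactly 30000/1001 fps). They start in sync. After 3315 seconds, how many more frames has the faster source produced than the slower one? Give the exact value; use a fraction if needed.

7650/77 frames

A emits 30 × 3315 = 99450 frames; B emits 30000/1001 × 3315 = 7650000/77.
Difference = 7650/77 frames (≈ 99.3506); B is behind A.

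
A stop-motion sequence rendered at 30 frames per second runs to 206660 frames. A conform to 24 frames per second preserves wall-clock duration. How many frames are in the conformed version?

165328 frames

Target frames = source frames × (target rate / source rate) = 206660 × (24)/(30) = 206660 × 4/5 = 165328.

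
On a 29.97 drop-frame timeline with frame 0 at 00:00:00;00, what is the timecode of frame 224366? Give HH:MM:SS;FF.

Each 10-minute DF block holds 10 × 60 × 30 − 9 × 2 = 17982 frames. 224366 ÷ 17982 → 12 full blocks, remainder 8582.
Within the partial block the first minute is 1800 frames and each further minute 1798, so 4 further minute boundaries passed. Total skipped labels = 18 × 12 + 2 × 4 = 224.
Non-drop label index = 224366 + 224 = 224590; at 30 labels/s that is 02:04:46:10, i.e. DF 02:04:46;10.

02:04:46;10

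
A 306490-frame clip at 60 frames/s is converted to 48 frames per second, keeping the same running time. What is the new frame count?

Target frames = source frames × (target rate / source rate) = 306490 × (48)/(60) = 306490 × 4/5 = 245192.

245192 frames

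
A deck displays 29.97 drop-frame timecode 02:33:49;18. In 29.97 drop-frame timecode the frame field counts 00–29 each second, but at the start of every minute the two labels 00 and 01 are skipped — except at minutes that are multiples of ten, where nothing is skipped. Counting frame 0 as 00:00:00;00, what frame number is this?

276612

Complete 10-minute blocks: 15, each 17982 frames → 269730.
Remaining 3 whole minutes in the current block: 1800 + 2 × 1798 = 5396 frames.
Within the current minute: 49 × 30 + 18 − 2 = 1486 (labels ;00/;01 skipped at this minute). Total = 269730 + 5396 + 1486 = 276612.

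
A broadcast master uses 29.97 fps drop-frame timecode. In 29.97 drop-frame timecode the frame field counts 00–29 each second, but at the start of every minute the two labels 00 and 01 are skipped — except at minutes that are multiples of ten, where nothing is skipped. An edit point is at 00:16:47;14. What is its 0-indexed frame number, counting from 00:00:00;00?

Complete 10-minute blocks: 1, each 17982 frames → 17982.
Remaining 6 whole minutes in the current block: 1800 + 5 × 1798 = 10790 frames.
Within the current minute: 47 × 30 + 14 − 2 = 1422 (labels ;00/;01 skipped at this minute). Total = 17982 + 10790 + 1422 = 30194.

30194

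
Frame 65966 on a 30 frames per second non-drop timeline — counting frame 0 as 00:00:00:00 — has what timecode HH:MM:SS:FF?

65966 ÷ 30 = 2198 full seconds, remainder 26 frames.
2198 s = 0 h 36 min 38 s.
Timecode: 00:36:38:26.

00:36:38:26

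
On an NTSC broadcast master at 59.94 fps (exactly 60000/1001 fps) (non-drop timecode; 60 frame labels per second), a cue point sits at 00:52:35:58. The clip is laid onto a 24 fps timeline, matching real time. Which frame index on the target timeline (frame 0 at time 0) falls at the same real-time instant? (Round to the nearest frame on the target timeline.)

frame 75819

Source frame index: (0×3600 + 52×60 + 35) × 60 + 58 = 189358.
Real time: 189358 / (60000/1001) = 94773679/30000 s.
Target frame: (94773679/30000) × (24) = 94773679/1250 ≈ 75818.943 → 75819.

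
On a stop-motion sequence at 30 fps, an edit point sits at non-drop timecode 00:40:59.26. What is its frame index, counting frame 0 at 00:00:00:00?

frame 73796

Total seconds to the label: (0 × 3600 + 40 × 60 + 59) = 2459.
Frame index = 2459 × 30 + 26 = 73796.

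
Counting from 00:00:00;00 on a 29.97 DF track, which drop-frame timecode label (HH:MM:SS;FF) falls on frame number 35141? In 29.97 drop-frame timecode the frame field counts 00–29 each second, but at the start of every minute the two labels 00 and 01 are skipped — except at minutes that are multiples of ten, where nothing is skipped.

Each 10-minute DF block holds 10 × 60 × 30 − 9 × 2 = 17982 frames. 35141 ÷ 17982 → 1 full block, remainder 17159.
Within the partial block the first minute is 1800 frames and each further minute 1798, so 9 further minute boundaries passed. Total skipped labels = 18 × 1 + 2 × 9 = 36.
Non-drop label index = 35141 + 36 = 35177; at 30 labels/s that is 00:19:32:17, i.e. DF 00:19:32;17.

00:19:32;17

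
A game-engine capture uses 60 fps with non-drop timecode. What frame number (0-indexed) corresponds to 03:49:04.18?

frame 824658

Total seconds to the label: (3 × 3600 + 49 × 60 + 4) = 13744.
Frame index = 13744 × 60 + 18 = 824658.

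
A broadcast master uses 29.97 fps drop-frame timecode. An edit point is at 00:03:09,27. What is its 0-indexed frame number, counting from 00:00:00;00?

5691

Complete 10-minute blocks: 0, each 17982 frames → 0.
Remaining 3 whole minutes in the current block: 1800 + 2 × 1798 = 5396 frames.
Within the current minute: 9 × 30 + 27 − 2 = 295 (labels ;00/;01 skipped at this minute). Total = 0 + 5396 + 295 = 5691.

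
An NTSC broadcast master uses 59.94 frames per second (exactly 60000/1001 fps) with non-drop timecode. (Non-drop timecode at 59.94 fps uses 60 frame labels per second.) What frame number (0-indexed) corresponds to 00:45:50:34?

Total seconds to the label: (0 × 3600 + 45 × 60 + 50) = 2750.
Frame index = 2750 × 60 + 34 = 165034.

frame 165034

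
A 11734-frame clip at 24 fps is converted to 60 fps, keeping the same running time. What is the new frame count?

29335 frames

Frames at target rate = 11734 × (60) / (24) = 29335.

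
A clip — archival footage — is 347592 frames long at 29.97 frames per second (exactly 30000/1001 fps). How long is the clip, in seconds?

Running time = 347592 / (30000/1001) = 11597.9864 s.

11597.9864 seconds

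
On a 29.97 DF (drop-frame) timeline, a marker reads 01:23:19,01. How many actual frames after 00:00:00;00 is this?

Complete 10-minute blocks: 8, each 17982 frames → 143856.
Remaining 3 whole minutes in the current block: 1800 + 2 × 1798 = 5396 frames.
Within the current minute: 19 × 30 + 1 − 2 = 569 (labels ;00/;01 skipped at this minute). Total = 143856 + 5396 + 569 = 149821.

149821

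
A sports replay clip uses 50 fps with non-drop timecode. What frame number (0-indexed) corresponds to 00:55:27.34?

Total seconds to the label: (0 × 3600 + 55 × 60 + 27) = 3327.
Frame index = 3327 × 50 + 34 = 166384.

frame 166384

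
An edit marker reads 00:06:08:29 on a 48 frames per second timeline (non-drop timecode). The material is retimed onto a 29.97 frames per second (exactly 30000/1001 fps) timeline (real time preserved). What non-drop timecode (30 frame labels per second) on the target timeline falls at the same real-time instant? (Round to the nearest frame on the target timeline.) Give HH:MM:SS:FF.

00:06:08:07

Source frame index: (0×3600 + 6×60 + 8) × 48 + 29 = 17693.
Real time: 17693 / (48) = 17693/48 s.
Target frame: (17693/48) × (30000/1001) = 850625/77 ≈ 11047.078 → 11047.
At 30 labels/s: frame 11047 → 00:06:08:07.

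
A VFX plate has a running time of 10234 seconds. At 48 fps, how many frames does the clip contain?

Frames = 10234 × 48 = 491232.

491232 frames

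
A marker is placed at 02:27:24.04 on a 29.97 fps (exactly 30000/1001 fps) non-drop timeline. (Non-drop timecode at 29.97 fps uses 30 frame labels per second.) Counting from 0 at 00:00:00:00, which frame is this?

frame 265324

Total seconds to the label: (2 × 3600 + 27 × 60 + 24) = 8844.
Frame index = 8844 × 30 + 4 = 265324.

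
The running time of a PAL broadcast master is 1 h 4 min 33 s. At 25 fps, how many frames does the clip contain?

1 h 4 min 33 s = 3873 s.
Frames = 3873 × 25 = 96825.

96825 frames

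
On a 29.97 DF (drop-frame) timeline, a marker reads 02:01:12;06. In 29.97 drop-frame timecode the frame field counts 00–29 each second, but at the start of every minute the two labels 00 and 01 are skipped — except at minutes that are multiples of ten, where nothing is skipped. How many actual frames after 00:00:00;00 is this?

As if non-drop at 30 labels/s: (2 × 3600 + 1 × 60 + 12) × 30 + 6 = 218166.
Minute boundaries passed: 121; those not divisible by 10: 121 − 12 = 109; dropped labels = 2 × 109 = 218.
Actual frame index = 218166 − 218 = 217948.

217948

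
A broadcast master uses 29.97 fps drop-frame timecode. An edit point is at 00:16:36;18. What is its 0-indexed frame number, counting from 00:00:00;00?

29868

As if non-drop at 30 labels/s: (0 × 3600 + 16 × 60 + 36) × 30 + 18 = 29898.
Minute boundaries passed: 16; those not divisible by 10: 16 − 1 = 15; dropped labels = 2 × 15 = 30.
Actual frame index = 29898 − 30 = 29868.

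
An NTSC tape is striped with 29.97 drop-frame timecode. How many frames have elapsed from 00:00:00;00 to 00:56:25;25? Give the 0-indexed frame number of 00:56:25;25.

As if non-drop at 30 labels/s: (0 × 3600 + 56 × 60 + 25) × 30 + 25 = 101575.
Minute boundaries passed: 56; those not divisible by 10: 56 − 5 = 51; dropped labels = 2 × 51 = 102.
Actual frame index = 101575 − 102 = 101473.

101473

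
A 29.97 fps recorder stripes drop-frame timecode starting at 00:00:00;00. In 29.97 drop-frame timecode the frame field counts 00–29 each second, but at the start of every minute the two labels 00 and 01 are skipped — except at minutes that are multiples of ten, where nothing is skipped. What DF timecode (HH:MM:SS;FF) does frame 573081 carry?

Ten DF minutes hold 17982 frames, so frame 573081 lies in block 31 (frames 557442–575423) with 15639 frames into that block.
The block's first minute is 1800 frames and the rest 1798 each; 15639 frames reaches minute 8, so 31 × 18 + 8 × 2 = 574 labels have been skipped so far.
Adding those back, label number 573081 + 574 = 573655 at 30 labels/s is 19121 s + 25 f = 5 h 18 min 41 s frame 25, i.e. 05:18:41;25.

05:18:41;25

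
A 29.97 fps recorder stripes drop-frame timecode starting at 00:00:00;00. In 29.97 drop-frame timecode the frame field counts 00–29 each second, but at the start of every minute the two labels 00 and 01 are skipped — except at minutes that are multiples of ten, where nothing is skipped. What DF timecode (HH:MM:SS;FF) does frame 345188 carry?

Ten DF minutes hold 17982 frames, so frame 345188 lies in block 19 (frames 341658–359639) with 3530 frames into that block.
The block's first minute is 1800 frames and the rest 1798 each; 3530 frames reaches minute 1, so 19 × 18 + 1 × 2 = 344 labels have been skipped so far.
Adding those back, label number 345188 + 344 = 345532 at 30 labels/s is 11517 s + 22 f = 3 h 11 min 57 s frame 22, i.e. 03:11:57;22.

03:11:57;22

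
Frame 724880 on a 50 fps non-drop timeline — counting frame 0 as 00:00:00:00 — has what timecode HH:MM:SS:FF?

724880 ÷ 50 = 14497 full seconds, remainder 30 frames.
14497 s = 4 h 1 min 37 s.
Timecode: 04:01:37:30.

04:01:37:30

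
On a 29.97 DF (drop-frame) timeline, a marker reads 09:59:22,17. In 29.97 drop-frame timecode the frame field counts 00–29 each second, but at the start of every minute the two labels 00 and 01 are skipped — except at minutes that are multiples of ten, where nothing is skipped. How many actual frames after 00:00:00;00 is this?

1077797

Complete 10-minute blocks: 59, each 17982 frames → 1060938.
Remaining 9 whole minutes in the current block: 1800 + 8 × 1798 = 16184 frames.
Within the current minute: 22 × 30 + 17 − 2 = 675 (labels ;00/;01 skipped at this minute). Total = 1060938 + 16184 + 675 = 1077797.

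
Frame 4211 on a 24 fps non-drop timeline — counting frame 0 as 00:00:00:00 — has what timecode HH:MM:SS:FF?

00:02:55:11

4211 ÷ 24 = 175 full seconds, remainder 11 frames.
175 s = 0 h 2 min 55 s.
Timecode: 00:02:55:11.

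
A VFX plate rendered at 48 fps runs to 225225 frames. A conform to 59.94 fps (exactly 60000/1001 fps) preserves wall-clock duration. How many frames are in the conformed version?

281250 frames

Target frames = source frames × (target rate / source rate) = 225225 × (60000/1001)/(48) = 225225 × 1250/1001 = 281250.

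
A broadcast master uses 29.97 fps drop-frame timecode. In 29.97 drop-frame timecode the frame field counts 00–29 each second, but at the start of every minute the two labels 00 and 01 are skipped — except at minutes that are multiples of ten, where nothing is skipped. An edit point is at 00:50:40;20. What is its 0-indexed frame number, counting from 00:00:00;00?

As if non-drop at 30 labels/s: (0 × 3600 + 50 × 60 + 40) × 30 + 20 = 91220.
Minute boundaries passed: 50; those not divisible by 10: 50 − 5 = 45; dropped labels = 2 × 45 = 90.
Actual frame index = 91220 − 90 = 91130.

91130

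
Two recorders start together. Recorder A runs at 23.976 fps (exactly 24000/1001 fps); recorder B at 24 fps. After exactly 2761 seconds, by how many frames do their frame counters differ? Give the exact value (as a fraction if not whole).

6024/91 frames

A emits 24000/1001 × 2761 = 6024000/91 frames; B emits 24 × 2761 = 66264.
Difference = 6024/91 frames (≈ 66.1978); B is ahead of A.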